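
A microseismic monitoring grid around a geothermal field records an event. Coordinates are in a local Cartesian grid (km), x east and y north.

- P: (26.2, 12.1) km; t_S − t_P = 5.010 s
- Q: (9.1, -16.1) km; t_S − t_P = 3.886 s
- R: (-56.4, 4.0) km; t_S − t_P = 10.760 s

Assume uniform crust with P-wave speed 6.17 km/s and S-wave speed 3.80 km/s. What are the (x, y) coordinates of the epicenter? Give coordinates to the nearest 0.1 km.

(42.8, -34.6)

Distance from S−P lag: d = Δt · v_P v_S / (v_P − v_S) = Δt · (6.17·3.80)/(6.17−3.80) ≈ 9.8928·Δt.
So d_P = 49.56, d_Q = 38.44, d_R = 106.45 km.
Circle about each station: (x − 26.2)² + (y − 12.1)² = 49.56²; (x − 9.1)² + (y + 16.1)² = 38.44²; (x + 56.4)² + (y − 4.0)² = 106.45².
Subtracting the P equation from the Q and R equations removes the quadratic terms:
-34.2 x − 56.4 y = 487.73
-165.2 x − 16.2 y = -6511.30
Solving the 2×2 system: x ≈ 42.8, y ≈ -34.6 km.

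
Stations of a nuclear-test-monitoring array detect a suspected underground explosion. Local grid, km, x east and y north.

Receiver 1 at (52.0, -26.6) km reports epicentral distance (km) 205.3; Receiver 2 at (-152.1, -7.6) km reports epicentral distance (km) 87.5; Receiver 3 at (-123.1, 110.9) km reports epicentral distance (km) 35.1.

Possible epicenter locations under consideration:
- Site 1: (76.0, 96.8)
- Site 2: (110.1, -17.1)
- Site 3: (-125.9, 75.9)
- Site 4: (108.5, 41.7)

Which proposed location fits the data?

Site 3

For each candidate, compare |candidate − station| to the reported distance:
Site 1: residuals Receiver 1 79.6, Receiver 2 163.4, Receiver 3 164.5 → max 164.5 km
Site 2: residuals Receiver 1 146.4, Receiver 2 174.9, Receiver 3 230.9 → max 230.9 km
Site 3: residuals Receiver 1 0.0, Receiver 2 0.0, Receiver 3 0.0 → max 0.0 km
Site 4: residuals Receiver 1 116.7, Receiver 2 177.7, Receiver 3 206.6 → max 206.6 km
Only Site 3 has all residuals ≈ 0.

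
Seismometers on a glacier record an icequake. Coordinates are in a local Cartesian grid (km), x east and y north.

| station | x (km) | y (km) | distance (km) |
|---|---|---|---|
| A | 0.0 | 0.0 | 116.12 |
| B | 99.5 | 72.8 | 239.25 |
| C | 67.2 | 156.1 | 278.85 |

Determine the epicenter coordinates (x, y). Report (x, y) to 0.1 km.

x ≈ -88.4 km, y ≈ -75.3 km

Circle about each station: x² + y² = 116.12²; (x − 99.5)² + (y − 72.8)² = 239.25²; (x − 67.2)² + (y − 156.1)² = 278.85².
Subtracting the A equation from the B and C equations removes the quadratic terms:
199.0 x + 145.6 y = -28556.62
134.4 x + 312.2 y = -35390.42
Solving the 2×2 system: x ≈ -88.4, y ≈ -75.3 km.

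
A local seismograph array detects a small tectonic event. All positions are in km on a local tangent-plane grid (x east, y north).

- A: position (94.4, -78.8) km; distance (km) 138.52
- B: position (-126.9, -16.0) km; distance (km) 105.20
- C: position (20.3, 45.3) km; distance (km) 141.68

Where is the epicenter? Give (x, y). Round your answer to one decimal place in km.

(-44.1, -80.9)

Circle about each station: (x − 94.4)² + (y + 78.8)² = 138.52²; (x + 126.9)² + (y + 16.0)² = 105.20²; (x − 20.3)² + (y − 45.3)² = 141.68².
Subtracting the A equation from the B and C equations removes the quadratic terms:
-442.6 x + 125.6 y = 9359.56
-148.2 x + 248.2 y = -13542.05
Solving the 2×2 system: x ≈ -44.1, y ≈ -80.9 km.
Check against A (with the unrounded x, y): √((x − 94.4)²+(y + 78.8)²) = 138.52 ≈ 138.52 km. ✓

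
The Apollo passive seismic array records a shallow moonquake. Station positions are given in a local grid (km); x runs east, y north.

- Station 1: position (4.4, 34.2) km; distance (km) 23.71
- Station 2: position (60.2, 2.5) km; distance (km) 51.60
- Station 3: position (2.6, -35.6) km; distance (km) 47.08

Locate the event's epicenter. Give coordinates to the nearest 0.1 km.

Circle about each station: (x − 4.4)² + (y − 34.2)² = 23.71²; (x − 60.2)² + (y − 2.5)² = 51.60²; (x − 2.6)² + (y + 35.6)² = 47.08².
Subtracting pairs of circle equations eliminates x²+y² and gives linear equations (the radical axes):
111.6 x − 63.4 y = 340.89
-3.6 x − 139.6 y = -1569.24
Solving the 2×2 system: x ≈ 9.3, y ≈ 11.0 km.

(9.3, 11.0)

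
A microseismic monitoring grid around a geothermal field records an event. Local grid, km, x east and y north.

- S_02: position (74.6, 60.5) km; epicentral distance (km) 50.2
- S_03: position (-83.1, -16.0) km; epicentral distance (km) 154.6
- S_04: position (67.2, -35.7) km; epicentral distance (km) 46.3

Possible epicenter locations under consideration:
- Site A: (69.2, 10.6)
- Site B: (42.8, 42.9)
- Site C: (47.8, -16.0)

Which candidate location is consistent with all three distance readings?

For each candidate, compare |candidate − station| to the reported distance:
Site A: residuals S_02 0.0, S_03 0.0, S_04 0.0 → max 0.0 km
Site B: residuals S_02 13.9, S_03 15.6, S_04 36.0 → max 36.0 km
Site C: residuals S_02 30.9, S_03 23.7, S_04 18.7 → max 30.9 km
Only Site A has all residuals ≈ 0.

Site A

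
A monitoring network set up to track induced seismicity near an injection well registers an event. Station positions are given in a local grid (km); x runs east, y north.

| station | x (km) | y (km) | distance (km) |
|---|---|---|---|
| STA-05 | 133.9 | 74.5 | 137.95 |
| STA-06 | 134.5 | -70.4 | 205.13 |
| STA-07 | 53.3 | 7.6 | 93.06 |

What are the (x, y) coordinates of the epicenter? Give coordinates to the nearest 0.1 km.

Circle about each station: (x − 133.9)² + (y − 74.5)² = 137.95²; (x − 134.5)² + (y + 70.4)² = 205.13²; (x − 53.3)² + (y − 7.6)² = 93.06².
Subtracting the STA-05 equation from the STA-06 and STA-07 equations removes the quadratic terms:
1.2 x − 289.8 y = -23481.16
-161.2 x − 133.8 y = -10210.77
Solving the 2×2 system: x ≈ -3.9, y ≈ 81.0 km.

-3.9 km east, 81.0 km north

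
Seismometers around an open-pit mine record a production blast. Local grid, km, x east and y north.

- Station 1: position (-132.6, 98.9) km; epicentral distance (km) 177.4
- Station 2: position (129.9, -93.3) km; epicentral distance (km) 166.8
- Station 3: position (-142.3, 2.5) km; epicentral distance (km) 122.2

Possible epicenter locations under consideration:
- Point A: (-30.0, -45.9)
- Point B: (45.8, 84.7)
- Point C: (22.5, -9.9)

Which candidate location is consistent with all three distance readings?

For each candidate, compare |candidate − station| to the reported distance:
Point A: residuals Station 1 0.1, Station 2 0.0, Station 3 0.1 → max 0.1 km
Point B: residuals Station 1 1.6, Station 2 30.1, Station 3 83.1 → max 83.1 km
Point C: residuals Station 1 12.1, Station 2 30.8, Station 3 43.1 → max 43.1 km
Only Point A has all residuals ≈ 0.

Point A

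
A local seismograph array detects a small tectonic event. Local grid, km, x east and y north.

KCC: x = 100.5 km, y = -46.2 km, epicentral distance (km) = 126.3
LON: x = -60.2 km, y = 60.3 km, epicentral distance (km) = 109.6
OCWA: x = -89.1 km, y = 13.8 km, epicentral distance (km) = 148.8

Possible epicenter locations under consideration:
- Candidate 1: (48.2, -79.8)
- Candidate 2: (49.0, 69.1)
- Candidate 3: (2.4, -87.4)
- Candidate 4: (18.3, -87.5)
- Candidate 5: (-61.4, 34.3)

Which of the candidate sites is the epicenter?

For each candidate, compare |candidate − station| to the reported distance:
Candidate 1: residuals KCC 64.1, LON 67.5, OCWA 17.4 → max 67.5 km
Candidate 2: residuals KCC 0.0, LON 0.0, OCWA 0.0 → max 0.0 km
Candidate 3: residuals KCC 19.9, LON 50.8, OCWA 12.4 → max 50.8 km
Candidate 4: residuals KCC 34.3, LON 57.8, OCWA 1.2 → max 57.8 km
Candidate 5: residuals KCC 54.5, LON 83.6, OCWA 114.3 → max 114.3 km
Only Candidate 2 has all residuals ≈ 0.

Candidate 2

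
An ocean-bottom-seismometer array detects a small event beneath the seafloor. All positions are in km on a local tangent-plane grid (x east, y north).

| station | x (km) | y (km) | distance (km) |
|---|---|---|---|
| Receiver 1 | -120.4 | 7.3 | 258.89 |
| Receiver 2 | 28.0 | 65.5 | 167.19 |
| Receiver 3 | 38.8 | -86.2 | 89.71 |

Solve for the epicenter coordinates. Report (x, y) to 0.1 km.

126.9 km east, -69.3 km north

Circle about each station: (x + 120.4)² + (y − 7.3)² = 258.89²; (x − 28.0)² + (y − 65.5)² = 167.19²; (x − 38.8)² + (y + 86.2)² = 89.71².
Subtracting the Receiver 1 equation from the Receiver 2 and Receiver 3 equations removes the quadratic terms:
296.8 x + 116.4 y = 29596.34
318.4 x − 187.0 y = 53362.58
Solving the 2×2 system: x ≈ 126.9, y ≈ -69.3 km.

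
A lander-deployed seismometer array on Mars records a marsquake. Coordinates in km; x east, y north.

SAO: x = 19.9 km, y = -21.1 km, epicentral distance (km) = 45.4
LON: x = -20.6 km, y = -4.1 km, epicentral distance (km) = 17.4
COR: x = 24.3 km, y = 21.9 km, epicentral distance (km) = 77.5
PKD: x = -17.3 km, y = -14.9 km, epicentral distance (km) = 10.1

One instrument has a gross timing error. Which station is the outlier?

COR

Solve using three stations at a time. Using SAO, LON, PKD (subtract circle equations pairwise → linear system) gives (x, y) ≈ (-25.5, -20.8).
Distances from that point to each station vs reported:
  SAO: calculated 45.4 vs reported 45.4 → residual 0.0 km
  LON: calculated 17.4 vs reported 17.4 → residual 0.0 km
  COR: calculated 65.6 vs reported 77.5 → residual 11.9 km
  PKD: calculated 10.1 vs reported 10.1 → residual 0.0 km
SAO, LON, PKD are mutually consistent (residuals ≈ 0); COR is off by 11.9 km.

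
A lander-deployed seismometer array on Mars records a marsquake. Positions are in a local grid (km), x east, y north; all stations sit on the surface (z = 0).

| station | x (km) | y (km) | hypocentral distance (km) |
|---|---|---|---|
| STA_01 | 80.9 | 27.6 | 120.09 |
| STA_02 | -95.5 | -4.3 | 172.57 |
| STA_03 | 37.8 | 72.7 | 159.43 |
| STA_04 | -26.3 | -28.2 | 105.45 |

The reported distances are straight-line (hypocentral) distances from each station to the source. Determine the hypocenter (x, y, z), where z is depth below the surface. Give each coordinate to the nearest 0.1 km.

Each station gives a sphere (x−x_i)² + (y−y_i)² + z² = d_i² (stations at z=0).
Subtracting the STA_01 sphere from STA_02 and STA_03: z² cancels, leaving linear equations in x and y:
-352.8 x − 63.8 y = -13526.63
-86.2 x + 90.2 y = -11588.76
Solving: x ≈ 52.501, y ≈ -78.305 km (keep extra digits for the depth step; rounded: 52.5, -78.3).
Then from the STA_01 sphere: z² = 120.09² − (x − 80.9)² − (y − 27.6)² with x = 52.501, y = -78.305, so z ≈ 48.982 ≈ 49.0 km.

x ≈ 52.5 km, y ≈ -78.3 km, depth ≈ 49.0 km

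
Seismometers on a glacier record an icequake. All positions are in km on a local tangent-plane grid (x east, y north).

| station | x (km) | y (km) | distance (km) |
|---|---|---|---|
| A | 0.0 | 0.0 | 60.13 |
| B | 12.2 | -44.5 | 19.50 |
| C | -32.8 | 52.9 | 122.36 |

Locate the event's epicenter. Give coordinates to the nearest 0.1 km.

x ≈ 30.2 km, y ≈ -52.0 km

Circle about each station: x² + y² = 60.13²; (x − 12.2)² + (y + 44.5)² = 19.50²; (x + 32.8)² + (y − 52.9)² = 122.36².
Subtracting pairs of circle equations eliminates x²+y² and gives linear equations (the radical axes):
24.4 x − 89.0 y = 5364.46
-65.6 x + 105.8 y = -7482.10
Solving the 2×2 system: x ≈ 30.2, y ≈ -52.0 km.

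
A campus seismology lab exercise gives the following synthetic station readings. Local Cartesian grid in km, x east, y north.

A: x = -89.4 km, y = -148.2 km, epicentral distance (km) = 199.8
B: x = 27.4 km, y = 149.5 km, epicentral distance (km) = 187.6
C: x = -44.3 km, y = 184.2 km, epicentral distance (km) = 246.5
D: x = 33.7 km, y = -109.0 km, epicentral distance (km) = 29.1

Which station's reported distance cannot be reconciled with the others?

D

Solve using three stations at a time. Using A, B, C (subtract circle equations pairwise → linear system) gives (x, y) ≈ (73.4, -32.4).
Distances from that point to each station vs reported:
  A: calculated 199.8 vs reported 199.8 → residual 0.0 km
  B: calculated 187.6 vs reported 187.6 → residual 0.0 km
  C: calculated 246.5 vs reported 246.5 → residual 0.0 km
  D: calculated 86.3 vs reported 29.1 → residual 57.2 km
A, B, C are mutually consistent (residuals ≈ 0); D is off by 57.2 km.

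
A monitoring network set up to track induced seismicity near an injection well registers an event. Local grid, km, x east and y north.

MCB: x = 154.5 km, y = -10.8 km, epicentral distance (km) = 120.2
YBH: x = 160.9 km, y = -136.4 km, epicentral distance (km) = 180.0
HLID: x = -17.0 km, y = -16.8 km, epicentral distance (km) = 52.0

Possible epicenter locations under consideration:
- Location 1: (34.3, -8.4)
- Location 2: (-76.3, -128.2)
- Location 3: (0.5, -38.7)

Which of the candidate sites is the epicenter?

Location 1

For each candidate, compare |candidate − station| to the reported distance:
Location 1: residuals MCB 0.0, YBH 0.0, HLID 0.0 → max 0.0 km
Location 2: residuals MCB 138.7, YBH 57.3, HLID 74.2 → max 138.7 km
Location 3: residuals MCB 36.3, YBH 7.8, HLID 24.0 → max 36.3 km
Only Location 1 has all residuals ≈ 0.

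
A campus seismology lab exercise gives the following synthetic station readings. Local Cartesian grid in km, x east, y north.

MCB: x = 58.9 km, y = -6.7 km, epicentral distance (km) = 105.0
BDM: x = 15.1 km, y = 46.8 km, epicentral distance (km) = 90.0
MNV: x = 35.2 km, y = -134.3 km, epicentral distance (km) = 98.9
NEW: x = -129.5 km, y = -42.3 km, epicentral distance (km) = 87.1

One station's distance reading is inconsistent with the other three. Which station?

Solve using three stations at a time. Using MCB, BDM, NEW (subtract circle equations pairwise → linear system) gives (x, y) ≈ (-45.3, -20.0).
Distances from that point to each station vs reported:
  MCB: calculated 105.0 vs reported 105.0 → residual 0.0 km
  BDM: calculated 90.0 vs reported 90.0 → residual 0.0 km
  MNV: calculated 139.8 vs reported 98.9 → residual 40.9 km
  NEW: calculated 87.1 vs reported 87.1 → residual 0.0 km
MCB, BDM, NEW are mutually consistent (residuals ≈ 0); MNV is off by 40.9 km.

MNV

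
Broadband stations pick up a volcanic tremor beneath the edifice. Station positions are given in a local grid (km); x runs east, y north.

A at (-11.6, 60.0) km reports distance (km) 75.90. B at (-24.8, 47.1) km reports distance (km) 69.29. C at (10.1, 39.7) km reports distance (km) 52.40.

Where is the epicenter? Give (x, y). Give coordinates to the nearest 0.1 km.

10.2 km east, -12.7 km north

Circle about each station: (x + 11.6)² + (y − 60.0)² = 75.90²; (x + 24.8)² + (y − 47.1)² = 69.29²; (x − 10.1)² + (y − 39.7)² = 52.40².
Subtracting the A equation from the B and C equations removes the quadratic terms:
-26.4 x − 25.8 y = 58.60
43.4 x − 40.6 y = 958.59
Solving the 2×2 system: x ≈ 10.2, y ≈ -12.7 km.
Check against A (with the unrounded x, y): √((x + 11.6)²+(y − 60.0)²) = 75.91 ≈ 75.90 km. ✓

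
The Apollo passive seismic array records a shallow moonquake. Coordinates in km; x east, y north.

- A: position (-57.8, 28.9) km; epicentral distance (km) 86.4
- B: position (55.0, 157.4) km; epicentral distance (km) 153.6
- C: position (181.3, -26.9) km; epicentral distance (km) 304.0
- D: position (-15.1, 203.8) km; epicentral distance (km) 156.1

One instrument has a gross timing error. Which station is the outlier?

Solve using three stations at a time. Using A, B, C (subtract circle equations pairwise → linear system) gives (x, y) ≈ (-90.7, 108.8).
Distances from that point to each station vs reported:
  A: calculated 86.4 vs reported 86.4 → residual 0.0 km
  B: calculated 153.6 vs reported 153.6 → residual 0.0 km
  C: calculated 304.0 vs reported 304.0 → residual 0.0 km
  D: calculated 121.4 vs reported 156.1 → residual 34.7 km
A, B, C are mutually consistent (residuals ≈ 0); D is off by 34.7 km.

D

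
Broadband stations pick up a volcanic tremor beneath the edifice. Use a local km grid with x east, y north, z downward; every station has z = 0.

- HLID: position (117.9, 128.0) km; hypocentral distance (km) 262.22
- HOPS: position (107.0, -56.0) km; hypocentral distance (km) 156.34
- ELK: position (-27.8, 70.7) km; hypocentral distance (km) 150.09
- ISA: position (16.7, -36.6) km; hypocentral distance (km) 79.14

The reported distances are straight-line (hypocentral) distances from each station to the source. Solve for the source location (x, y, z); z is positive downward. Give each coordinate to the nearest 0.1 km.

x ≈ -45.0 km, y ≈ -75.1 km, depth ≈ 31.2 km

Each station gives a sphere (x−x_i)² + (y−y_i)² + z² = d_i² (stations at z=0).
Subtracting the HLID sphere from HOPS and ELK: z² cancels, leaving linear equations in x and y:
-21.8 x − 368.0 y = 28617.72
-291.4 x − 114.6 y = 21719.24
Solving: x ≈ -44.999, y ≈ -75.100 km (keep extra digits for the depth step; rounded: -45.0, -75.1).
Then from the HLID sphere: z² = 262.22² − (x − 117.9)² − (y − 128.0)² with x = -44.999, y = -75.100, so z ≈ 31.203 ≈ 31.2 km.
Check against ISA (with the unrounded solution): distance 79.14 ≈ 79.14 km. ✓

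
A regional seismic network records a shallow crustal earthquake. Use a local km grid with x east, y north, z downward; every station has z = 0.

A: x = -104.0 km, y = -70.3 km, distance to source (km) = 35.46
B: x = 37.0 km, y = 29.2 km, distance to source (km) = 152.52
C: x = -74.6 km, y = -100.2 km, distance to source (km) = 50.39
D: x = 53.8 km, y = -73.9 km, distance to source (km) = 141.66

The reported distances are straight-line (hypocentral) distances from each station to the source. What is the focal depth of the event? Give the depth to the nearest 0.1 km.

Each station gives a sphere (x−x_i)² + (y−y_i)² + z² = d_i² (stations at z=0).
Subtracting the A sphere from B and C: z² cancels, leaving linear equations in x and y:
282.0 x + 199.0 y = -35541.39
58.8 x − 59.8 y = -1434.63
Solving: x ≈ -84.400, y ≈ -58.998 km (keep extra digits for the depth step; rounded: -84.4, -59.0).
Then from the A sphere: z² = 35.46² − (x + 104.0)² − (y + 70.3)² with x = -84.400, y = -58.998, so z ≈ 27.304 ≈ 27.3 km.
Check against D (with the unrounded solution): distance 141.66 ≈ 141.66 km. ✓

depth ≈ 27.3 km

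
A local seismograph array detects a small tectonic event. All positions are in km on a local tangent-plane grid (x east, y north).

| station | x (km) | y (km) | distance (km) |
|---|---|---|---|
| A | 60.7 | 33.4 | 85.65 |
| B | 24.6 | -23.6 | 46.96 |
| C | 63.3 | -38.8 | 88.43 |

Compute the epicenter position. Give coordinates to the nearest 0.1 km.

-17.2 km east, -2.2 km north

Circle about each station: (x − 60.7)² + (y − 33.4)² = 85.65²; (x − 24.6)² + (y + 23.6)² = 46.96²; (x − 63.3)² + (y + 38.8)² = 88.43².
Subtracting the A equation from the B and C equations removes the quadratic terms:
-72.2 x − 114.0 y = 1492.75
5.2 x − 144.4 y = 228.34
Solving the 2×2 system: x ≈ -17.2, y ≈ -2.2 km.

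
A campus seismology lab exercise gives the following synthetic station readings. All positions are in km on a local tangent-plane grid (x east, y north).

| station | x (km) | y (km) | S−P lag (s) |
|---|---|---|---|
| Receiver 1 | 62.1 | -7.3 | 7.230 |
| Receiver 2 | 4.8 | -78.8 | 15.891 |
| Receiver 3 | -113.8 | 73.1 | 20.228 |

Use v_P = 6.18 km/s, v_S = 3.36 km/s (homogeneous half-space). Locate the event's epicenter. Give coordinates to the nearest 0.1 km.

Distance from S−P lag: d = Δt · v_P v_S / (v_P − v_S) = Δt · (6.18·3.36)/(6.18−3.36) ≈ 7.3634·Δt.
So d_Receiver 1 = 53.24, d_Receiver 2 = 117.01, d_Receiver 3 = 148.95 km.
Circle about each station: (x − 62.1)² + (y + 7.3)² = 53.24²; (x − 4.8)² + (y + 78.8)² = 117.01²; (x + 113.8)² + (y − 73.1)² = 148.95².
Subtracting the Receiver 1 equation from the Receiver 2 and Receiver 3 equations removes the quadratic terms:
-114.6 x − 143.0 y = -8534.06
-351.8 x + 160.8 y = -4967.25
Solving the 2×2 system: x ≈ 30.3, y ≈ 35.4 km.

x ≈ 30.3 km, y ≈ 35.4 km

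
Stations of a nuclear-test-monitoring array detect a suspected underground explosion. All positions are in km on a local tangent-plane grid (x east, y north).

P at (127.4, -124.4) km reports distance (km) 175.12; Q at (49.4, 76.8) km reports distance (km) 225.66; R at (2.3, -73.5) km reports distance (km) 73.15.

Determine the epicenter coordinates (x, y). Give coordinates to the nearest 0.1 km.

Circle about each station: (x − 127.4)² + (y + 124.4)² = 175.12²; (x − 49.4)² + (y − 76.8)² = 225.66²; (x − 2.3)² + (y + 73.5)² = 73.15².
Subtracting pairs of circle equations eliminates x²+y² and gives linear equations (the radical axes):
-156.0 x + 402.4 y = -43622.94
-250.2 x + 101.8 y = -982.49
Solving the 2×2 system: x ≈ -47.7, y ≈ -126.9 km.

(-47.7, -126.9)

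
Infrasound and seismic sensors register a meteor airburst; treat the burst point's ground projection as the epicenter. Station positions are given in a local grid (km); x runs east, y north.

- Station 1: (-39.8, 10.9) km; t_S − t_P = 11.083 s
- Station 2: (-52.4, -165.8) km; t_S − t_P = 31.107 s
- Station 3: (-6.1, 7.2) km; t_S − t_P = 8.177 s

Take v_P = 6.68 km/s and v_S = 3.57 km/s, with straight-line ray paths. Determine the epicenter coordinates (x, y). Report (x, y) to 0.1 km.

31.2 km east, 57.6 km north

Distance from S−P lag: d = Δt · v_P v_S / (v_P − v_S) = Δt · (6.68·3.57)/(6.68−3.57) ≈ 7.6680·Δt.
So d_Station 1 = 84.98, d_Station 2 = 238.53, d_Station 3 = 62.70 km.
Circle about each station: (x + 39.8)² + (y − 10.9)² = 84.98²; (x + 52.4)² + (y + 165.8)² = 238.53²; (x + 6.1)² + (y − 7.2)² = 62.70².
Subtracting pairs of circle equations eliminates x²+y² and gives linear equations (the radical axes):
-25.2 x − 353.4 y = -21142.41
67.4 x − 7.4 y = 1676.51
Solving the 2×2 system: x ≈ 31.2, y ≈ 57.6 km.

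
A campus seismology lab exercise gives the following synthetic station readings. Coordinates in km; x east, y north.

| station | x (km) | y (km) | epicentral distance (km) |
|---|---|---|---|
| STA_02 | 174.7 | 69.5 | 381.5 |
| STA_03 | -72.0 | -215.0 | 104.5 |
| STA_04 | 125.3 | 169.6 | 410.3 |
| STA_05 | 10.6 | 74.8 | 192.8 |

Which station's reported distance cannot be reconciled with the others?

Solve using three stations at a time. Using STA_02, STA_03, STA_04 (subtract circle equations pairwise → linear system) gives (x, y) ≈ (-144.4, -139.6).
Distances from that point to each station vs reported:
  STA_02: calculated 381.5 vs reported 381.5 → residual 0.0 km
  STA_03: calculated 104.5 vs reported 104.5 → residual 0.0 km
  STA_04: calculated 410.3 vs reported 410.3 → residual 0.0 km
  STA_05: calculated 264.6 vs reported 192.8 → residual 71.8 km
STA_02, STA_03, STA_04 are mutually consistent (residuals ≈ 0); STA_05 is off by 71.8 km.

STA_05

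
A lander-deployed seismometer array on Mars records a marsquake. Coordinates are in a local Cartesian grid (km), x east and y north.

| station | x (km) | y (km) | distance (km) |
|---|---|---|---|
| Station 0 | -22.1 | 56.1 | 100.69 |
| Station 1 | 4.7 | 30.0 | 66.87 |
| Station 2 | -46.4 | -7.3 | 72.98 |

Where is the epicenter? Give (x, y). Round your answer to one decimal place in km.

(21.2, -34.8)

Circle about each station: (x + 22.1)² + (y − 56.1)² = 100.69²; (x − 4.7)² + (y − 30.0)² = 66.87²; (x + 46.4)² + (y + 7.3)² = 72.98².
Subtracting the Station 0 equation from the Station 1 and Station 2 equations removes the quadratic terms:
53.6 x − 52.2 y = 2953.35
-48.6 x − 126.8 y = 3383.03
Solving the 2×2 system: x ≈ 21.2, y ≈ -34.8 km.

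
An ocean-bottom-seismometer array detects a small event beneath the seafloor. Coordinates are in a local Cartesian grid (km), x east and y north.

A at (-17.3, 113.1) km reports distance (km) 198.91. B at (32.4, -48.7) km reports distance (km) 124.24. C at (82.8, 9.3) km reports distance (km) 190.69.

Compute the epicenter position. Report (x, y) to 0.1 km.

(-89.6, -72.2)

Circle about each station: (x + 17.3)² + (y − 113.1)² = 198.91²; (x − 32.4)² + (y + 48.7)² = 124.24²; (x − 82.8)² + (y − 9.3)² = 190.69².
Subtracting pairs of circle equations eliminates x²+y² and gives linear equations (the radical axes):
99.4 x − 323.6 y = 14460.16
200.2 x − 207.6 y = -2946.06
Solving the 2×2 system: x ≈ -89.6, y ≈ -72.2 km.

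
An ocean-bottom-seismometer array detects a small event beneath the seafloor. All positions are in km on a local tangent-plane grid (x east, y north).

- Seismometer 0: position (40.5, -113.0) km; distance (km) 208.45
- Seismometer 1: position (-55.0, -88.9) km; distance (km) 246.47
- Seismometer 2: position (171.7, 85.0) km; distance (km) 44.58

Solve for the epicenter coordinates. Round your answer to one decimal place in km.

x ≈ 128.0 km, y ≈ 76.2 km

Circle about each station: (x − 40.5)² + (y + 113.0)² = 208.45²; (x + 55.0)² + (y + 88.9)² = 246.47²; (x − 171.7)² + (y − 85.0)² = 44.58².
Subtracting the Seismometer 0 equation from the Seismometer 1 and Seismometer 2 equations removes the quadratic terms:
-191.0 x + 48.2 y = -20777.10
262.4 x + 396.0 y = 63760.67
Solving the 2×2 system: x ≈ 128.0, y ≈ 76.2 km.
Check against Seismometer 0 (with the unrounded x, y): √((x − 40.5)²+(y + 113.0)²) = 208.45 ≈ 208.45 km. ✓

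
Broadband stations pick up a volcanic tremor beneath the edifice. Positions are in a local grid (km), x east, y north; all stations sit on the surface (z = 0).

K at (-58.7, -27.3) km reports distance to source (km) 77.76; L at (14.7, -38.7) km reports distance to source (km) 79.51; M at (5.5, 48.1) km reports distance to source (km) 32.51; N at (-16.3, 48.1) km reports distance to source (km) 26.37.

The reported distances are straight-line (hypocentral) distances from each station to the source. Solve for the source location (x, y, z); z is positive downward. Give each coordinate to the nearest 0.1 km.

x ≈ -13.7 km, y ≈ 32.5 km, depth ≈ 21.1 km

Each station gives a sphere (x−x_i)² + (y−y_i)² + z² = d_i² (stations at z=0).
Subtracting the K sphere from L and M: z² cancels, leaving linear equations in x and y:
146.8 x − 22.8 y = -2752.42
128.4 x + 150.8 y = 3142.60
Solving: x ≈ -13.701, y ≈ 32.505 km (keep extra digits for the depth step; rounded: -13.7, 32.5).
Then from the K sphere: z² = 77.76² − (x + 58.7)² − (y + 27.3)² with x = -13.701, y = 32.505, so z ≈ 21.097 ≈ 21.1 km.
Check against N (with the unrounded solution): distance 26.36 ≈ 26.37 km. ✓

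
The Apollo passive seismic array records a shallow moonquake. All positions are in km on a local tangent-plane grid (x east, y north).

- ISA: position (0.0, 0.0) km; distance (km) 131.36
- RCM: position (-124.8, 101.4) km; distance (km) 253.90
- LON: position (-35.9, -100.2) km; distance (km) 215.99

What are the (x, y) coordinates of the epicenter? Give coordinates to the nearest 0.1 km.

Circle about each station: x² + y² = 131.36²; (x + 124.8)² + (y − 101.4)² = 253.90²; (x + 35.9)² + (y + 100.2)² = 215.99².
Subtracting the ISA equation from the RCM and LON equations removes the quadratic terms:
-249.6 x + 202.8 y = -21352.76
-71.8 x − 200.4 y = -18067.38
Solving the 2×2 system: x ≈ 123.0, y ≈ 46.1 km.

(123.0, 46.1)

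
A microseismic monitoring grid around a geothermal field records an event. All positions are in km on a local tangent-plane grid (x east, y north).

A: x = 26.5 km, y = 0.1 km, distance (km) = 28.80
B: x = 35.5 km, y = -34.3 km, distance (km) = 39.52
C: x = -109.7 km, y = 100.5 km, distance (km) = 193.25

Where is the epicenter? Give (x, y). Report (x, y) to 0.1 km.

Circle about each station: (x − 26.5)² + (y − 0.1)² = 28.80²; (x − 35.5)² + (y + 34.3)² = 39.52²; (x + 109.7)² + (y − 100.5)² = 193.25².
Subtracting the A equation from the B and C equations removes the quadratic terms:
18.0 x − 68.8 y = 1002.09
-272.4 x + 200.8 y = -15084.04
Solving the 2×2 system: x ≈ 55.3, y ≈ -0.1 km.
Check against A (with the unrounded x, y): √((x − 26.5)²+(y − 0.1)²) = 28.80 ≈ 28.80 km. ✓

(55.3, -0.1)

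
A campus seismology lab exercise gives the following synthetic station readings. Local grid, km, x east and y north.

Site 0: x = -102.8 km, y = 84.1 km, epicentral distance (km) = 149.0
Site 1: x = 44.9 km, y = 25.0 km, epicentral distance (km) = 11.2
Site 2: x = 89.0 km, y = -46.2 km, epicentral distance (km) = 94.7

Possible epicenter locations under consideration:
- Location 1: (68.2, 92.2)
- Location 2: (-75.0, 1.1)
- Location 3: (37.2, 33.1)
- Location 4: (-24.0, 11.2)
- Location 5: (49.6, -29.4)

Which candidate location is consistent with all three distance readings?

For each candidate, compare |candidate − station| to the reported distance:
Location 1: residuals Site 0 22.2, Site 1 59.9, Site 2 45.3 → max 59.9 km
Location 2: residuals Site 0 61.5, Site 1 111.1, Site 2 76.0 → max 111.1 km
Location 3: residuals Site 0 0.0, Site 1 0.0, Site 2 0.0 → max 0.0 km
Location 4: residuals Site 0 41.7, Site 1 59.1, Site 2 32.0 → max 59.1 km
Location 5: residuals Site 0 41.0, Site 1 43.4, Site 2 51.9 → max 51.9 km
Only Location 3 has all residuals ≈ 0.

Location 3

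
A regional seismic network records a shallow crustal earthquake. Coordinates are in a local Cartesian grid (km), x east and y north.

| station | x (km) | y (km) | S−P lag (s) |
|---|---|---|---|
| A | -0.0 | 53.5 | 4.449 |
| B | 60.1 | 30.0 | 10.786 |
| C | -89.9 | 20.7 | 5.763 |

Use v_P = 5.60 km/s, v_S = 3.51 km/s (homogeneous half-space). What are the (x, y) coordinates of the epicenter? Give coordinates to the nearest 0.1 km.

Distance from S−P lag: d = Δt · v_P v_S / (v_P − v_S) = Δt · (5.60·3.51)/(5.60−3.51) ≈ 9.4048·Δt.
So d_A = 41.84, d_B = 101.44, d_C = 54.20 km.
Circle about each station: x² + (y − 53.5)² = 41.84²; (x − 60.1)² + (y − 30.0)² = 101.44²; (x + 89.9)² + (y − 20.7)² = 54.20².
Subtracting pairs of circle equations eliminates x²+y² and gives linear equations (the radical axes):
120.2 x − 47.0 y = -6889.73
-179.8 x − 65.6 y = 4461.20
Solving the 2×2 system: x ≈ -40.5, y ≈ 43.0 km.
Check against A (with the unrounded x, y): √(x²+(y − 53.5)²) = 41.84 ≈ 41.84 km. ✓

-40.5 km east, 43.0 km north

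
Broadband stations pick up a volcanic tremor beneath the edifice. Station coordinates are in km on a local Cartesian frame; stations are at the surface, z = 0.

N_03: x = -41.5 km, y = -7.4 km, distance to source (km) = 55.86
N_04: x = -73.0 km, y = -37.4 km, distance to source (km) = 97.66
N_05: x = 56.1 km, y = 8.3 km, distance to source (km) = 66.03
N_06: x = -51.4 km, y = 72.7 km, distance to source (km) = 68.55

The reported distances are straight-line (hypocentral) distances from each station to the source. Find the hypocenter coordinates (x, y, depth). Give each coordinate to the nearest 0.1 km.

Each station gives a sphere (x−x_i)² + (y−y_i)² + z² = d_i² (stations at z=0).
Subtracting the N_03 sphere from N_04 and N_05: z² cancels, leaving linear equations in x and y:
-63.0 x − 60.0 y = -1466.39
195.2 x + 31.4 y = 199.47
Solving: x ≈ -3.501, y ≈ 28.116 km (keep extra digits for the depth step; rounded: -3.5, 28.1).
Then from the N_03 sphere: z² = 55.86² − (x + 41.5)² − (y + 7.4)² with x = -3.501, y = 28.116, so z ≈ 20.372 ≈ 20.4 km.

(-3.5, 28.1, 20.4)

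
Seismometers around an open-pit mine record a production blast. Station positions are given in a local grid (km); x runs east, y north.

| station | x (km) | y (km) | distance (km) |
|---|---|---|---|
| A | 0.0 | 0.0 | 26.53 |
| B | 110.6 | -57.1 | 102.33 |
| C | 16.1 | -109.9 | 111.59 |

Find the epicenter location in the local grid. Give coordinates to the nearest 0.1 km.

Circle about each station: x² + y² = 26.53²; (x − 110.6)² + (y + 57.1)² = 102.33²; (x − 16.1)² + (y + 109.9)² = 111.59².
Subtracting pairs of circle equations eliminates x²+y² and gives linear equations (the radical axes):
221.2 x − 114.2 y = 5725.18
32.2 x − 219.8 y = 588.73
Solving the 2×2 system: x ≈ 26.5, y ≈ 1.2 km.
Check against A (with the unrounded x, y): √(x²+y²) = 26.53 ≈ 26.53 km. ✓

x ≈ 26.5 km, y ≈ 1.2 km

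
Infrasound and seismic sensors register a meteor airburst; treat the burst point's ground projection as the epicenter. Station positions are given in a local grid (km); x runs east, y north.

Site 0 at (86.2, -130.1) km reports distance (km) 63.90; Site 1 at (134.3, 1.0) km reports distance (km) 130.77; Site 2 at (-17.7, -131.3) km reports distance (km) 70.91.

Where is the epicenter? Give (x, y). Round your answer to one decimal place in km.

Circle about each station: (x − 86.2)² + (y + 130.1)² = 63.90²; (x − 134.3)² + (y − 1.0)² = 130.77²; (x + 17.7)² + (y + 131.3)² = 70.91².
Subtracting the Site 0 equation from the Site 1 and Site 2 equations removes the quadratic terms:
96.2 x + 262.2 y = -19336.54
-207.8 x − 2.4 y = -7748.49
Solving the 2×2 system: x ≈ 38.3, y ≈ -87.8 km.
Check against Site 0 (with the unrounded x, y): √((x − 86.2)²+(y + 130.1)²) = 63.90 ≈ 63.90 km. ✓

38.3 km east, -87.8 km north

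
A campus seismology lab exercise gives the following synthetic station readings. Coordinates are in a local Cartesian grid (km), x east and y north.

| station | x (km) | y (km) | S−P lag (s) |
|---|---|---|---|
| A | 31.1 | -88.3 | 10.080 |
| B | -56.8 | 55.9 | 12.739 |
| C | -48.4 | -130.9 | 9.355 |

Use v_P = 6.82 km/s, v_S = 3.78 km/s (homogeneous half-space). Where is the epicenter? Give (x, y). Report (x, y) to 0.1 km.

-46.1 km east, -51.6 km north

Distance from S−P lag: d = Δt · v_P v_S / (v_P − v_S) = Δt · (6.82·3.78)/(6.82−3.78) ≈ 8.4801·Δt.
So d_A = 85.48, d_B = 108.03, d_C = 79.33 km.
Circle about each station: (x − 31.1)² + (y + 88.3)² = 85.48²; (x + 56.8)² + (y − 55.9)² = 108.03²; (x + 48.4)² + (y + 130.9)² = 79.33².
Subtracting the A equation from the B and C equations removes the quadratic terms:
-175.8 x + 288.4 y = -6776.70
-159.0 x − 85.2 y = 11726.85
Solving the 2×2 system: x ≈ -46.1, y ≈ -51.6 km.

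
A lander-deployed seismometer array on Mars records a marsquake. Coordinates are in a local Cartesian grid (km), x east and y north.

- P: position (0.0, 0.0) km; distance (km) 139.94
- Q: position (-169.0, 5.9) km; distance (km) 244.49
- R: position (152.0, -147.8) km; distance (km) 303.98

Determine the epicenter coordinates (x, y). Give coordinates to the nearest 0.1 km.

Circle about each station: x² + y² = 139.94²; (x + 169.0)² + (y − 5.9)² = 244.49²; (x − 152.0)² + (y + 147.8)² = 303.98².
Subtracting the P equation from the Q and R equations removes the quadratic terms:
-338.0 x + 11.8 y = -11596.35
304.0 x − 295.6 y = -27871.80
Solving the 2×2 system: x ≈ 39.0, y ≈ 134.4 km.

39.0 km east, 134.4 km north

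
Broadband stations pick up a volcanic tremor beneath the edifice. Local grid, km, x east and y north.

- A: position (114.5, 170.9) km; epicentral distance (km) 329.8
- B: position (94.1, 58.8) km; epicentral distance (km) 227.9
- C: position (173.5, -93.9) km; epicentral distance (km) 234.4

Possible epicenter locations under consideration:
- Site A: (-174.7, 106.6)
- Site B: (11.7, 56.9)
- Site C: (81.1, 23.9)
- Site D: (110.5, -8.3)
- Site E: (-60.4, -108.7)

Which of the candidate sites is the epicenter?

For each candidate, compare |candidate − station| to the reported distance:
Site A: residuals A 33.5, B 45.1, C 167.4 → max 167.4 km
Site B: residuals A 176.3, B 145.5, C 13.2 → max 176.3 km
Site C: residuals A 179.1, B 190.7, C 84.7 → max 190.7 km
Site D: residuals A 150.6, B 158.8, C 128.1 → max 158.8 km
Site E: residuals A 0.0, B 0.0, C 0.0 → max 0.0 km
Only Site E has all residuals ≈ 0.

Site E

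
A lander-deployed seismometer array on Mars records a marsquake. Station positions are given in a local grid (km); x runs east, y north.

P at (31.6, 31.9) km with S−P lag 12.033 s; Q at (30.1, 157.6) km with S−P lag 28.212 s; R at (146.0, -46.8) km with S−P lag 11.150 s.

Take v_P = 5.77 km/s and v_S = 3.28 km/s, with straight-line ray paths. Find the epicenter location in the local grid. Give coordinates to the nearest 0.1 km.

Distance from S−P lag: d = Δt · v_P v_S / (v_P − v_S) = Δt · (5.77·3.28)/(5.77−3.28) ≈ 7.6006·Δt.
So d_P = 91.46, d_Q = 214.43, d_R = 84.75 km.
Circle about each station: (x − 31.6)² + (y − 31.9)² = 91.46²; (x − 30.1)² + (y − 157.6)² = 214.43²; (x − 146.0)² + (y + 46.8)² = 84.75².
Subtracting pairs of circle equations eliminates x²+y² and gives linear equations (the radical axes):
-3.0 x + 251.4 y = -13887.69
228.8 x − 157.4 y = 22672.44
Solving the 2×2 system: x ≈ 61.6, y ≈ -54.5 km.

(61.6, -54.5)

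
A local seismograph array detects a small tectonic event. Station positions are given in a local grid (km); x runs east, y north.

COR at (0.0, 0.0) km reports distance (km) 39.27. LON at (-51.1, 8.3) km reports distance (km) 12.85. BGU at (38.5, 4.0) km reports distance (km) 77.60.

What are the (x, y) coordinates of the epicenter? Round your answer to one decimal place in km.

x ≈ -39.1 km, y ≈ 3.7 km

Circle about each station: x² + y² = 39.27²; (x + 51.1)² + (y − 8.3)² = 12.85²; (x − 38.5)² + (y − 4.0)² = 77.60².
Subtracting pairs of circle equations eliminates x²+y² and gives linear equations (the radical axes):
-102.2 x + 16.6 y = 4057.11
77.0 x + 8.0 y = -2981.38
Solving the 2×2 system: x ≈ -39.1, y ≈ 3.7 km.
Check against COR (with the unrounded x, y): √(x²+y²) = 39.27 ≈ 39.27 km. ✓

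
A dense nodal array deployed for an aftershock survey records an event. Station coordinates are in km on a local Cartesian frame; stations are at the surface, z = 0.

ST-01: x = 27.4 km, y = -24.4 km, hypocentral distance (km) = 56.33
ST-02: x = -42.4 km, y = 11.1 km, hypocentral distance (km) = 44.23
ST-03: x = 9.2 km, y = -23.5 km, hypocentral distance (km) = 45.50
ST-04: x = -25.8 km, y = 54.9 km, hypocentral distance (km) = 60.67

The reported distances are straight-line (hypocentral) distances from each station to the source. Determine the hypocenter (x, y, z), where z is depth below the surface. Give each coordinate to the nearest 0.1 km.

x ≈ -10.6 km, y ≈ 4.4 km, depth ≈ 30.0 km

Each station gives a sphere (x−x_i)² + (y−y_i)² + z² = d_i² (stations at z=0).
Subtracting the ST-01 sphere from ST-02 and ST-03: z² cancels, leaving linear equations in x and y:
-139.6 x + 71.0 y = 1791.63
-36.4 x + 1.8 y = 393.59
Solving: x ≈ -10.595, y ≈ 4.402 km (keep extra digits for the depth step; rounded: -10.6, 4.4).
Then from the ST-01 sphere: z² = 56.33² − (x − 27.4)² − (y + 24.4)² with x = -10.595, y = 4.402, so z ≈ 29.998 ≈ 30.0 km.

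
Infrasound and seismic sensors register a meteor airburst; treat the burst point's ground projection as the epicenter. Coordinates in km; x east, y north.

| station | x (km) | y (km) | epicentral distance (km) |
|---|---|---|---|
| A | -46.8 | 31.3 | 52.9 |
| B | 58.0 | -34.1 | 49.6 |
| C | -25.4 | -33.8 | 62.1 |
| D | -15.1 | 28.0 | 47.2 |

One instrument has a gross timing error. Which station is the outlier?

Solve using three stations at a time. Using B, C, D (subtract circle equations pairwise → linear system) gives (x, y) ≈ (24.8, 2.8).
Distances from that point to each station vs reported:
  A: calculated 77.1 vs reported 52.9 → residual 24.2 km
  B: calculated 49.6 vs reported 49.6 → residual 0.0 km
  C: calculated 62.1 vs reported 62.1 → residual 0.0 km
  D: calculated 47.2 vs reported 47.2 → residual 0.0 km
B, C, D are mutually consistent (residuals ≈ 0); A is off by 24.2 km.

A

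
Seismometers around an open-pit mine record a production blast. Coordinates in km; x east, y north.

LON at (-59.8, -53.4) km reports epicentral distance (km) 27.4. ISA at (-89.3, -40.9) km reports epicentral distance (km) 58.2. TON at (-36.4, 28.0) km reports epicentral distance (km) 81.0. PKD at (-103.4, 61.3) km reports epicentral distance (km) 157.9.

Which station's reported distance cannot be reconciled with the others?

PKD

Solve using three stations at a time. Using LON, ISA, TON (subtract circle equations pairwise → linear system) gives (x, y) ≈ (-32.3, -52.9).
Distances from that point to each station vs reported:
  LON: calculated 27.5 vs reported 27.4 → residual 0.1 km
  ISA: calculated 58.2 vs reported 58.2 → residual 0.0 km
  TON: calculated 81.0 vs reported 81.0 → residual 0.0 km
  PKD: calculated 134.5 vs reported 157.9 → residual 23.4 km
LON, ISA, TON are mutually consistent (residuals ≈ 0); PKD is off by 23.4 km.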